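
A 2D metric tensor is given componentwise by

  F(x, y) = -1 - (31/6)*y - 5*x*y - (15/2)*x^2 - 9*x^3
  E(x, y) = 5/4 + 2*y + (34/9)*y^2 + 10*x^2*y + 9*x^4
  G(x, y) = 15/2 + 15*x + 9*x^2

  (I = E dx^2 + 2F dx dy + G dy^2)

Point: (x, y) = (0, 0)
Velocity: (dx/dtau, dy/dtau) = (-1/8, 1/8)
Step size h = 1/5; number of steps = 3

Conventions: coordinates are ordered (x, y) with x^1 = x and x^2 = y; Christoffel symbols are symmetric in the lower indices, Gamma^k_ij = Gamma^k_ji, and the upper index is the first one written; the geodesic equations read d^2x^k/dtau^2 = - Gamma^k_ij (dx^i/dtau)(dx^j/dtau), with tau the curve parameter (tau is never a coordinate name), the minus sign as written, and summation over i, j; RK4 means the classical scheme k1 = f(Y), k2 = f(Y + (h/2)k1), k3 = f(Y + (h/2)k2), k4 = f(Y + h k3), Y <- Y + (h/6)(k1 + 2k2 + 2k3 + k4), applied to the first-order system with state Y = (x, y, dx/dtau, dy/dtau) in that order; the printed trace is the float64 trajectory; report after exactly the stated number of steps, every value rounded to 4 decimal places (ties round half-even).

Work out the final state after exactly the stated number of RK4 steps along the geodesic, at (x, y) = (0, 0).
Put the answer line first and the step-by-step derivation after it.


Answer: x = -0.0303, y = 0.0859, dx/dtau = 0.0256, dy/dtau = 0.1592

f(Y) = (dx/dtau, dy/dtau, -Gamma^x_ij Y'^i Y'^j, -Gamma^y_ij Y'^i Y'^j) with the Gammas evaluated at the stage position; h = 0.200000; intermediate values shown to 6 dp
step 0: x = 0.0000, y = 0.0000, dx/dtau = -0.1250, dy/dtau = 0.1250
step 1:
  k1: at (x, y) = (0.000000, 0.000000), (dx/dtau, dy/dtau) = (-0.125000, 0.125000); Gamma_xxx = -0.119403, Gamma_xxy = 1.791045, Gamma_xyy = -11.343284, Gamma_yxx = -0.149254, Gamma_yxy = 1.238806, Gamma_yyy = -1.512438; k1 = (-0.125000, 0.125000, 0.235075, 0.064677)
  k2: at (x, y) = (-0.012500, 0.012500), (dx/dtau, dy/dtau) = (-0.101493, 0.131468); Gamma_xxx = -0.121912, Gamma_xxy = 1.895217, Gamma_xyy = -11.147851, Gamma_yxx = -0.144526, Gamma_yxy = 1.286019, Gamma_yyy = -1.623206; k2 = (-0.101493, 0.131468, 0.244508, 0.063862)
  k3: at (x, y) = (-0.010149, 0.013147), (dx/dtau, dy/dtau) = (-0.100549, 0.131386); Gamma_xxx = -0.126422, Gamma_xxy = 1.896088, Gamma_xyy = -11.165318, Gamma_yxx = -0.149888, Gamma_yxy = 1.283728, Gamma_yyy = -1.622711; k3 = (-0.100549, 0.131386, 0.244115, 0.063445)
  k4: at (x, y) = (-0.020110, 0.026277), (dx/dtau, dy/dtau) = (-0.076177, 0.137689); Gamma_xxx = -0.136777, Gamma_xxy = 2.003301, Gamma_xyy = -10.998655, Gamma_yxx = -0.152366, Gamma_yxy = 1.332260, Gamma_yyy = -1.734991; k4 = (-0.076177, 0.137689, 0.251333, 0.061724)
  Y <- Y + (h/6)(k1 + 2k2 + 2k3 + k4): x = -0.0202, y = 0.0263, dx/dtau = -0.0762, dy/dtau = 0.1377
step 2:
  k1: at (x, y) = (-0.020175, 0.026280), (dx/dtau, dy/dtau) = (-0.076212, 0.137701); Gamma_xxx = -0.136695, Gamma_xxy = 2.003442, Gamma_xyy = -10.998084, Gamma_yxx = -0.152252, Gamma_yxy = 1.332385, Gamma_yyy = -1.735168; k1 = (-0.076212, 0.137701, 0.251383, 0.061751)
  k2: at (x, y) = (-0.027796, 0.040050), (dx/dtau, dy/dtau) = (-0.051073, 0.143876); Gamma_xxx = -0.154578, Gamma_xxy = 2.112566, Gamma_xyy = -10.855369, Gamma_yxx = -0.161621, Gamma_yxy = 1.382173, Gamma_yyy = -1.847953; k2 = (-0.051073, 0.143876, 0.256158, 0.058987)
  k3: at (x, y) = (-0.025283, 0.040667), (dx/dtau, dy/dtau) = (-0.050596, 0.143599); Gamma_xxx = -0.158936, Gamma_xxy = 2.111399, Gamma_xyy = -10.871858, Gamma_yxx = -0.167044, Gamma_yxy = 1.378858, Gamma_yyy = -1.845341; k3 = (-0.050596, 0.143599, 0.255274, 0.058516)
  k4: at (x, y) = (-0.030294, 0.055000), (dx/dtau, dy/dtau) = (-0.025157, 0.149404); Gamma_xxx = -0.183943, Gamma_xxy = 2.218510, Gamma_xyy = -10.750648, Gamma_yxx = -0.183393, Gamma_yxy = 1.427947, Gamma_yyy = -1.954588; k4 = (-0.025157, 0.149404, 0.256763, 0.054479)
  Y <- Y + (h/6)(k1 + 2k2 + 2k3 + k4): x = -0.0303, y = 0.0550, dx/dtau = -0.0252, dy/dtau = 0.1494
step 3:
  k1: at (x, y) = (-0.030332, 0.055015), (dx/dtau, dy/dtau) = (-0.025178, 0.149408); Gamma_xxx = -0.183935, Gamma_xxy = 2.218699, Gamma_xyy = -10.750276, Gamma_yxx = -0.183357, Gamma_yxy = 1.428070, Gamma_yyy = -1.954797; k1 = (-0.025178, 0.149408, 0.256786, 0.054497)
  k2: at (x, y) = (-0.032850, 0.069956), (dx/dtau, dy/dtau) = (0.000501, 0.154858); Gamma_xxx = -0.215676, Gamma_xxy = 2.323379, Gamma_xyy = -10.647383, Gamma_yxx = -0.206452, Gamma_yxy = 1.476259, Gamma_yyy = -2.060178; k2 = (0.000501, 0.154858, 0.254975, 0.049176)
  k3: at (x, y) = (-0.030282, 0.070501), (dx/dtau, dy/dtau) = (0.000320, 0.154326); Gamma_xxx = -0.219550, Gamma_xxy = 2.320758, Gamma_xyy = -10.663016, Gamma_yxx = -0.211594, Gamma_yxy = 1.472093, Gamma_yyy = -2.056120; k3 = (0.000320, 0.154326, 0.253727, 0.048824)
  k4: at (x, y) = (-0.030268, 0.085880), (dx/dtau, dy/dtau) = (0.025568, 0.159173); Gamma_xxx = -0.256846, Gamma_xxy = 2.420351, Gamma_xyy = -10.576560, Gamma_yxx = -0.240750, Gamma_yxy = 1.517737, Gamma_yyy = -2.155036; k4 = (0.025568, 0.159173, 0.248437, 0.042404)
  Y <- Y + (h/6)(k1 + 2k2 + 2k3 + k4): x = -0.0303, y = 0.0859, dx/dtau = 0.0256, dy/dtau = 0.1592


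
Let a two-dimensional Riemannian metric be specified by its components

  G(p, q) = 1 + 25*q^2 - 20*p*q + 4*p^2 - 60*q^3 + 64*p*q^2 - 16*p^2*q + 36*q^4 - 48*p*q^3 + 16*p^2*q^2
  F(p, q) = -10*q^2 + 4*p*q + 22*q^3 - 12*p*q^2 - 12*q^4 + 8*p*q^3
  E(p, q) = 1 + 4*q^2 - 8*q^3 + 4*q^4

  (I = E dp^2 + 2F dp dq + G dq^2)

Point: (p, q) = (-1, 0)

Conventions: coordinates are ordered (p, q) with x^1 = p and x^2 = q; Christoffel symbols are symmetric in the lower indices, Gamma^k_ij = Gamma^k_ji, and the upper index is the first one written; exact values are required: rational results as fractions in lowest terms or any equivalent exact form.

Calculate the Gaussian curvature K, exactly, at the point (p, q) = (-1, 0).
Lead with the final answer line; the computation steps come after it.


Answer: K = -4/25

E = 1, F = 0, G = 5, EG - F^2 = 5 at the point
E_p = 0, E_q = 0, F_p = 0, F_q = -4, G_p = -8, G_q = 4
E_qq = 8, F_pq = 4, G_pp = 8
Brioschi: K = (det M1 - det M2) / (EG - F^2)^2 with the standard first/second-derivative matrices M1, M2.
M1 = [[-E_qq/2 + F_pq - G_pp/2, E_p/2, F_p - E_q/2], [F_q - G_p/2, E, F], [G_q/2, F, G]] = [[-4, 0, 0], [0, 1, 0], [2, 0, 5]]; det M1 = -20
M2 = [[0, E_q/2, G_p/2], [E_q/2, E, F], [G_p/2, F, G]] = [[0, 0, -4], [0, 1, 0], [-4, 0, 5]]; det M2 = -16
det M1 - det M2 = -4; K = -4 / (5)^2 = -4/25


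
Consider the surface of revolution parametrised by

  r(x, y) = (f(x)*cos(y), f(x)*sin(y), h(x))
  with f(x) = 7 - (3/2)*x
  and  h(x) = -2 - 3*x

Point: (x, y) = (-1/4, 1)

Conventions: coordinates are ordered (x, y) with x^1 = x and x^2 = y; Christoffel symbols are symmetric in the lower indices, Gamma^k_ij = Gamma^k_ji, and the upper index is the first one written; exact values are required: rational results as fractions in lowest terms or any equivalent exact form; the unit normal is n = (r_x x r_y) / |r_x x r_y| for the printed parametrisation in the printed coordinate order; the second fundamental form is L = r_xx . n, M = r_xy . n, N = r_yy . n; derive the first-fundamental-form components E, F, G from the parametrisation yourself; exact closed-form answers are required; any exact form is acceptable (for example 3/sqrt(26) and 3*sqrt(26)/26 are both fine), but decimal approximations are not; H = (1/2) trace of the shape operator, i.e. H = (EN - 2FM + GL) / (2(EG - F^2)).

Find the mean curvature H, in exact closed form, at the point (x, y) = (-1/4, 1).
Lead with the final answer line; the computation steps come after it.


Answer: H = -8*sqrt(5)/295

f = 59/8, f' = -3/2, f'' = 0, h' = -3, h'' = 0
E = 45/4, F = 0, G = 3481/64; answer radicand W^2 = 45/4
unnormalised second-form numerators: l = 0, m = 0, n = -177/8; L = l/sqrt(45/4), and similarly M = m/sqrt(W^2), N = n/sqrt(W^2)
H = (E*n - 2*F*m + G*l) / (2*(EG - F^2)*sqrt(W^2)); E*n - 2*F*m + G*l = -7965/32, EG - F^2 = 156645/256, so H = (-12/59)/sqrt(45/4)


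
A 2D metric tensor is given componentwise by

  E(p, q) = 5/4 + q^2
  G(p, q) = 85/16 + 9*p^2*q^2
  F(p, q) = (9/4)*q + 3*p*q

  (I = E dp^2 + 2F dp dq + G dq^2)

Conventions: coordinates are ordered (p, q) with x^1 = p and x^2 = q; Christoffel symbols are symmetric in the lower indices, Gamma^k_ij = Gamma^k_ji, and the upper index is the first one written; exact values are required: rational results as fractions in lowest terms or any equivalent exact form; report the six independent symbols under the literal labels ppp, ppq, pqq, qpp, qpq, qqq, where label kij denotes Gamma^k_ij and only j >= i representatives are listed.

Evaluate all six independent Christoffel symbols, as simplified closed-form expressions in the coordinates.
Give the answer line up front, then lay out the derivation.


Answer: Gamma_ppp = (-384*p*q^2 - 288*q^2)/(576*p^2*q^4 + 144*p^2*q^2 - 864*p*q^2 + 16*q^2 + 425), Gamma_ppq = (-1152*p^2*q^3 - 1296*p*q^3 + 340*q)/(576*p^2*q^4 + 144*p^2*q^2 - 864*p*q^2 + 16*q^2 + 425), Gamma_pqq = (-5184*p^3*q^4 - 3060*p*q^2 + 1020*p + 765)/(576*p^2*q^4 + 144*p^2*q^2 - 864*p*q^2 + 16*q^2 + 425), Gamma_qpp = (128*q^3 + 160*q)/(576*p^2*q^4 + 144*p^2*q^2 - 864*p*q^2 + 16*q^2 + 425), Gamma_qpq = (576*p*q^4 + 528*p*q^2 - 144*q^2)/(576*p^2*q^4 + 144*p^2*q^2 - 864*p*q^2 + 16*q^2 + 425), Gamma_qqq = (2304*p^2*q^3 + 144*p^2*q + 1296*p*q^3 - 864*p*q - 324*q)/(576*p^2*q^4 + 144*p^2*q^2 - 864*p*q^2 + 16*q^2 + 425)

E = 5/4 + q^2; F = (9/4)*q + 3*p*q; G = 85/16 + 9*p^2*q^2
Gamma^k_ij = (1/2) g^{kl} (d_i g_jl + d_j g_il - d_l g_ij), with g^inv = (1/(EG-F^2)) [[G, -F], [-F, E]]
first partials: E_p = 0, E_q = 2*q, F_p = 3*q, F_q = 9/4 + 3*p, G_p = 18*p*q^2, G_q = 18*p^2*q
D = EG - F^2 = 425/64 + (1/4)*q^2 - (27/2)*p*q^2 + (9/4)*p^2*q^2 + 9*p^2*q^4
expanded: Gamma^p_pp = (G E_p - 2F F_p + F E_q)/(2D), Gamma^p_pq = (G E_q - F G_p)/(2D), Gamma^p_qq = (2G F_q - G G_p - F G_q)/(2D), Gamma^q_pp = (2E F_p - E E_q - F E_p)/(2D), Gamma^q_pq = (E G_p - F E_q)/(2D), Gamma^q_qq = (E G_q - 2F F_q + F G_p)/(2D); substitute and cancel common factors


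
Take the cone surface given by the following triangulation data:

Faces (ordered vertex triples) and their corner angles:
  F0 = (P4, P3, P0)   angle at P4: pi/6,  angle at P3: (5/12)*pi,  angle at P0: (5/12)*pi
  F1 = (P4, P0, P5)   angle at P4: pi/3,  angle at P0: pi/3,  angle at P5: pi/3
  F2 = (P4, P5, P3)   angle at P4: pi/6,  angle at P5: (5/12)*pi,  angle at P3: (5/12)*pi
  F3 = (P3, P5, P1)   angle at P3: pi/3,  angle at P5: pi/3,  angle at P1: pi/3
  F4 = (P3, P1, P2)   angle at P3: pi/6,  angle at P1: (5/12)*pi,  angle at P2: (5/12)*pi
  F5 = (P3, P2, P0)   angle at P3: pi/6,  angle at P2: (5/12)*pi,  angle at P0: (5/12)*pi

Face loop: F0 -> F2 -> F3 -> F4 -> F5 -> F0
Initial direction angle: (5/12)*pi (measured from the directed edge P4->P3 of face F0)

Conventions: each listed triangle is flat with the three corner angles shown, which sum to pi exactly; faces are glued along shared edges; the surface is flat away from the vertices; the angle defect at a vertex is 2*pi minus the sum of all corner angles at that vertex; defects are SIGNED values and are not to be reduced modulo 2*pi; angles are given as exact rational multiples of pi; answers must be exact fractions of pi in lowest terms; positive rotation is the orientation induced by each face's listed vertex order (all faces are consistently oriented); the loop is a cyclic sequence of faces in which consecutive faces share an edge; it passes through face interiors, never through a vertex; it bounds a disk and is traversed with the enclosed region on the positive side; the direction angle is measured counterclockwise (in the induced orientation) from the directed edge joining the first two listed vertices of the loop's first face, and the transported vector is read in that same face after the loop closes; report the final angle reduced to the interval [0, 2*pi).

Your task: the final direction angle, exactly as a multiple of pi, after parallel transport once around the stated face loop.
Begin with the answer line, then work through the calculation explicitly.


Answer: final direction angle = (11/12)*pi

enclosed vertex P3: corner angles sum to (3/2)*pi, defect = 2*pi - (3/2)*pi = pi/2
by Gauss-Bonnet the loop rotates the vector by the enclosed defect sum (positive orientation, mod 2*pi)
final angle = (5/12)*pi + pi/2 = (11/12)*pi (mod 2*pi)


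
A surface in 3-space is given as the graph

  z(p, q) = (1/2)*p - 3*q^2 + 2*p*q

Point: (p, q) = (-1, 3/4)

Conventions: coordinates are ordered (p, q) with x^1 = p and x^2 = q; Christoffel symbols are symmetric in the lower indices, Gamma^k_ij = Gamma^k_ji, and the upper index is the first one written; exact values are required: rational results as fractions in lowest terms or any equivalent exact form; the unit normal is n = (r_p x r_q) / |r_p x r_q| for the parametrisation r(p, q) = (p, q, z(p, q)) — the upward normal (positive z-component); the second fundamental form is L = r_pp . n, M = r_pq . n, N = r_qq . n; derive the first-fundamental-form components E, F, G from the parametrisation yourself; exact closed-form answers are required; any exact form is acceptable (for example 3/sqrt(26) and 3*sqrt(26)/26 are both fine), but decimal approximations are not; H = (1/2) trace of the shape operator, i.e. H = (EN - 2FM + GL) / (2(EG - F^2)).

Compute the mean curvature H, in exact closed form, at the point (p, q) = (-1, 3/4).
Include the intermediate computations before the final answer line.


z_p = 2, z_q = -13/2, z_pp = 0, z_pq = 2, z_qq = -6
E = 5, F = -13, G = 173/4; answer radicand W^2 = 189/4
unnormalised second-form numerators: l = 0, m = 2, n = -6; L = l/sqrt(189/4), and similarly M = m/sqrt(W^2), N = n/sqrt(W^2)
H = (E*n - 2*F*m + G*l) / (2*(EG - F^2)*sqrt(W^2)); E*n - 2*F*m + G*l = 22, EG - F^2 = 189/4, so H = (44/189)/sqrt(189/4)

Answer: H = 88*sqrt(21)/11907


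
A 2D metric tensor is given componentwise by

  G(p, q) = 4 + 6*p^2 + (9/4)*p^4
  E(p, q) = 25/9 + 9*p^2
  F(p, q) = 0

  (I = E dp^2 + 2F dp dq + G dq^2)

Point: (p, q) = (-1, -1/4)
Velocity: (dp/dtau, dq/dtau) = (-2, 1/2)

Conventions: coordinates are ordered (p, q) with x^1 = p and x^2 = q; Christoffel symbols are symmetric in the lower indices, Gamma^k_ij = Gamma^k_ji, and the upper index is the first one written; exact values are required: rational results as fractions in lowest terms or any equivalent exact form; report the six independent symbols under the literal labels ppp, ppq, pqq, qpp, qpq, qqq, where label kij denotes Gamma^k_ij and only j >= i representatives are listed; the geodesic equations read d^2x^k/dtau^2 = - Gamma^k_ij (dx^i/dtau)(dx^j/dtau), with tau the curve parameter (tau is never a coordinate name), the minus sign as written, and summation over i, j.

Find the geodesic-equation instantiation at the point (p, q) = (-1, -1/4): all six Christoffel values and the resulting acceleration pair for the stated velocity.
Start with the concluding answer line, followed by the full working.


Answer: Gamma_ppp = -81/106, Gamma_ppq = 0, Gamma_pqq = 189/212, Gamma_qpp = 0, Gamma_qpq = -6/7, Gamma_qqq = 0; accelerations (d^2p/dtau^2, d^2q/dtau^2) = (2403/848, -12/7)

E = 106/9, F = 0, G = 49/4 at the point
E_p = -18, E_q = 0, F_p = 0, F_q = 0, G_p = -21, G_q = 0
EG - F^2 = 2597/18;  g^inv = (18/2597) * [[49/4, 0], [0, 106/9]]
first-kind symbols [ij,l] = (1/2)(d_i g_jl + d_j g_il - d_l g_ij): [pp,p] = E_p/2 = -9, [pp,q] = F_p - E_q/2 = 0, [pq,p] = E_q/2 = 0, [pq,q] = G_p/2 = -21/2, [qq,p] = F_q - G_p/2 = 21/2, [qq,q] = G_q/2 = 0
Gamma^p_ij = (G*[ij,p] - F*[ij,q])/(EG - F^2), Gamma^q_ij = (E*[ij,q] - F*[ij,p])/(EG - F^2)
Gamma_ppp = -81/106, Gamma_ppq = 0, Gamma_pqq = 189/212, Gamma_qpp = 0, Gamma_qpq = -6/7, Gamma_qqq = 0
d^2p/dtau^2 = -(Gamma_ppp*(-2)^2 + 2*Gamma_ppq*(-2)*(1/2) + Gamma_pqq*(1/2)^2) = 2403/848
d^2q/dtau^2 = -(Gamma_qpp*(-2)^2 + 2*Gamma_qpq*(-2)*(1/2) + Gamma_qqq*(1/2)^2) = -12/7


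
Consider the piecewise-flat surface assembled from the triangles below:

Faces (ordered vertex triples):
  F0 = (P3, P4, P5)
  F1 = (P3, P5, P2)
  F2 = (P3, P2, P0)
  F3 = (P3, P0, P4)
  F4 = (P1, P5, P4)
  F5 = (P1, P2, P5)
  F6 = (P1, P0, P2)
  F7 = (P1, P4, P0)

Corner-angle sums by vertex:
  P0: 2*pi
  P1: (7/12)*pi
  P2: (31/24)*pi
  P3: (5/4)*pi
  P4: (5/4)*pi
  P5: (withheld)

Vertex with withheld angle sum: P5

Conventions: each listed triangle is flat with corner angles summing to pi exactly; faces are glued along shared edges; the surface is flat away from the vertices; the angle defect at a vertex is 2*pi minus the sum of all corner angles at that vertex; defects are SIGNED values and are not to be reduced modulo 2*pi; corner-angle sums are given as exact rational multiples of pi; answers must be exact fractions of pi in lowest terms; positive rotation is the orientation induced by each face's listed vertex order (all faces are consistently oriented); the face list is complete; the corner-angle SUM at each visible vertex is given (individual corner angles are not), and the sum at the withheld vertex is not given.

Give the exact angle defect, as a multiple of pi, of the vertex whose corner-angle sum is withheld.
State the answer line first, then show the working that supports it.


Answer: defect(P5) = (3/8)*pi

V = 6, E = 12, F = 8; chi = V - E + F = 2
Gauss-Bonnet: total defect = 2*pi*chi = 4*pi; visible defects sum to (29/8)*pi


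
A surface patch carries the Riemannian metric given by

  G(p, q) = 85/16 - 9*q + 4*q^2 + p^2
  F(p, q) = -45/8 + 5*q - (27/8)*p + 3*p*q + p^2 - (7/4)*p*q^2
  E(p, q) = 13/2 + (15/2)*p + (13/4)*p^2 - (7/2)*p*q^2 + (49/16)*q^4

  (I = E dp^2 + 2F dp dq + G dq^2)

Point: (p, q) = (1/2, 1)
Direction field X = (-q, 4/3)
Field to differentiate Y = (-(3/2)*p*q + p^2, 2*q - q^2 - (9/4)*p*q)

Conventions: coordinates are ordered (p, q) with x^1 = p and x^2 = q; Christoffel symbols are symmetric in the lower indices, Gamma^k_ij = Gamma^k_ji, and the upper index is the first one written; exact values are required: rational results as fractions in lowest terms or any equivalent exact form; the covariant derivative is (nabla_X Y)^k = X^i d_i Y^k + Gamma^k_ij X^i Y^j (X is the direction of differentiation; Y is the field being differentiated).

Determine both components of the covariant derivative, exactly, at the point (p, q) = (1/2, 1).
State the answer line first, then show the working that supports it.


Answer: (nabla_X Y)^p = -7559/5012, (nabla_X Y)^q = -8832/1253

E = 99/8, F = -23/16, G = 9/16 at the point
E_p = 29/4, E_q = 35/4, F_p = -9/8, F_q = 19/4, G_p = 1, G_q = -1
EG - F^2 = 1253/256;  g^inv = (256/1253) * [[9/16, 23/16], [23/16, 99/8]]
first-kind symbols [ij,l] = (1/2)(d_i g_jl + d_j g_il - d_l g_ij): [pp,p] = E_p/2 = 29/8, [pp,q] = F_p - E_q/2 = -11/2, [pq,p] = E_q/2 = 35/8, [pq,q] = G_p/2 = 1/2, [qq,p] = F_q - G_p/2 = 17/4, [qq,q] = G_q/2 = -1/2
Gamma^p_ij = (G*[ij,p] - F*[ij,q])/(EG - F^2), Gamma^q_ij = (E*[ij,q] - F*[ij,p])/(EG - F^2)
Gamma_ppp = -1502/1253, Gamma_ppq = 814/1253, Gamma_pqq = 428/1253, Gamma_qpp = -16090/1253, Gamma_qpq = 3194/1253, Gamma_qqq = -20/1253
X = (-1, 4/3), Y = (-1/2, -1/8) at the point


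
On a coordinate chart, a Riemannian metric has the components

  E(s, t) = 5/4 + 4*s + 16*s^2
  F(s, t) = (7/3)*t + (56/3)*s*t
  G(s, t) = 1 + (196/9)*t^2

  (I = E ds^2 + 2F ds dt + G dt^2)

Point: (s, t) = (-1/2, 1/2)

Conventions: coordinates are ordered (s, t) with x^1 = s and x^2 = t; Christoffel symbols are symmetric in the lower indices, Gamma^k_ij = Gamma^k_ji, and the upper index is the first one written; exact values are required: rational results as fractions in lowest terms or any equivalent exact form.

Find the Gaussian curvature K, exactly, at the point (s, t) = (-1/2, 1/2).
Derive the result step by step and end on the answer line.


E = 13/4, F = -7/2, G = 58/9, EG - F^2 = 313/36 at the point
E_s = -12, E_t = 0, F_s = 28/3, F_t = -7, G_s = 0, G_t = 196/9
E_tt = 0, F_st = 56/3, G_ss = 0
Compute both Brioschi determinants and normalise by (EG - F^2)^2.
M1 = [[-E_tt/2 + F_st - G_ss/2, E_s/2, F_s - E_t/2], [F_t - G_s/2, E, F], [G_t/2, F, G]] = [[56/3, -6, 28/3], [-7, 13/4, -7/2], [98/9, -7/2, 58/9]]; det M1 = 56/3
M2 = [[0, E_t/2, G_s/2], [E_t/2, E, F], [G_s/2, F, G]] = [[0, 0, 0], [0, 13/4, -7/2], [0, -7/2, 58/9]]; det M2 = 0
det M1 - det M2 = 56/3; K = 56/3 / (313/36)^2 = 24192/97969

Answer: K = 24192/97969


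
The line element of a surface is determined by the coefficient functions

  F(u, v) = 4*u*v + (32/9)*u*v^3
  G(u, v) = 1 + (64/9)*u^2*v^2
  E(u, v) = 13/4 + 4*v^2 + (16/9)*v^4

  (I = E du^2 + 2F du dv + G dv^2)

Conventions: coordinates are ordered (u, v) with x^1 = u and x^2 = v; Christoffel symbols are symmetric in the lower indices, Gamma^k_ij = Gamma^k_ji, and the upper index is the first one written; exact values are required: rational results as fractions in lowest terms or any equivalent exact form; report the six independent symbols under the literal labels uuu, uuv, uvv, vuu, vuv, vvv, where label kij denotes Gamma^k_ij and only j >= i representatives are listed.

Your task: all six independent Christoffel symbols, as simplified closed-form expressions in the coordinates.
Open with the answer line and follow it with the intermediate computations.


Answer: Gamma_uuu = 0, Gamma_uuv = (128*v^3 + 144*v)/(256*u^2*v^2 + 64*v^4 + 144*v^2 + 117), Gamma_uvv = (128*u*v^2 + 144*u)/(256*u^2*v^2 + 64*v^4 + 144*v^2 + 117), Gamma_vuu = 0, Gamma_vuv = 256*u*v^2/(256*u^2*v^2 + 64*v^4 + 144*v^2 + 117), Gamma_vvv = 256*u^2*v/(256*u^2*v^2 + 64*v^4 + 144*v^2 + 117)

E = 13/4 + 4*v^2 + (16/9)*v^4; F = 4*u*v + (32/9)*u*v^3; G = 1 + (64/9)*u^2*v^2
Gamma^k_ij = (1/2) g^{kl} (d_i g_jl + d_j g_il - d_l g_ij), with g^inv = (1/(EG-F^2)) [[G, -F], [-F, E]]
first partials: E_u = 0, E_v = 8*v + (64/9)*v^3, F_u = 4*v + (32/9)*v^3, F_v = 4*u + (32/3)*u*v^2, G_u = (128/9)*u*v^2, G_v = (128/9)*u^2*v
D = EG - F^2 = 13/4 + 4*v^2 + (16/9)*v^4 + (64/9)*u^2*v^2
expanded: Gamma^u_uu = (G E_u - 2F F_u + F E_v)/(2D), Gamma^u_uv = (G E_v - F G_u)/(2D), Gamma^u_vv = (2G F_v - G G_u - F G_v)/(2D), Gamma^v_uu = (2E F_u - E E_v - F E_u)/(2D), Gamma^v_uv = (E G_u - F E_v)/(2D), Gamma^v_vv = (E G_v - 2F F_v + F G_u)/(2D); substitute and cancel common factors


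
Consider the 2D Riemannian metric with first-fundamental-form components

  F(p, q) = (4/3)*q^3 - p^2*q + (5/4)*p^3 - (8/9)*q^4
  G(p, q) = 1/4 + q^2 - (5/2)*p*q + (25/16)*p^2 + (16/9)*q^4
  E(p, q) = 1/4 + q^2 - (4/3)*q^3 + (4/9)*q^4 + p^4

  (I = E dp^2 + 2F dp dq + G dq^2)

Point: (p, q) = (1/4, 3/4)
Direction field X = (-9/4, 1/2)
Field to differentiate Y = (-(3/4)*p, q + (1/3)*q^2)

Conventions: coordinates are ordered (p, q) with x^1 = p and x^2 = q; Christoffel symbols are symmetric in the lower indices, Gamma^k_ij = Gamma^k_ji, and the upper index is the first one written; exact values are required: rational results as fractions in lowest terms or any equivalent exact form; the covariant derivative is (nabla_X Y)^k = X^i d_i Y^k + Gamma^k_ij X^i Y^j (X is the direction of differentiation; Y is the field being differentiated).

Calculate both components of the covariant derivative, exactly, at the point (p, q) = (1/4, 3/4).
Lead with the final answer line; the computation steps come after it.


Answer: (nabla_X Y)^p = 27623/14488, (nabla_X Y)^q = 79403/28976

E = 101/256, F = 65/256, G = 257/256 at the point
E_p = 1/16, E_q = 0, F_p = -9/64, F_q = 11/16, G_p = -35/32, G_q = 31/8
EG - F^2 = 5433/16384;  g^inv = (16384/5433) * [[257/256, -65/256], [-65/256, 101/256]]
first-kind symbols [ij,l] = (1/2)(d_i g_jl + d_j g_il - d_l g_ij): [pp,p] = E_p/2 = 1/32, [pp,q] = F_p - E_q/2 = -9/64, [pq,p] = E_q/2 = 0, [pq,q] = G_p/2 = -35/64, [qq,p] = F_q - G_p/2 = 79/64, [qq,q] = G_q/2 = 31/16
Gamma^p_ij = (G*[ij,p] - F*[ij,q])/(EG - F^2), Gamma^q_ij = (E*[ij,q] - F*[ij,p])/(EG - F^2)
Gamma_ppp = 1099/5433, Gamma_ppq = 2275/5433, Gamma_pqq = 4081/1811, Gamma_qpp = -1039/5433, Gamma_qpq = -3535/5433, Gamma_qqq = 2463/1811
X = (-9/4, 1/2), Y = (-3/16, 15/16) at the point


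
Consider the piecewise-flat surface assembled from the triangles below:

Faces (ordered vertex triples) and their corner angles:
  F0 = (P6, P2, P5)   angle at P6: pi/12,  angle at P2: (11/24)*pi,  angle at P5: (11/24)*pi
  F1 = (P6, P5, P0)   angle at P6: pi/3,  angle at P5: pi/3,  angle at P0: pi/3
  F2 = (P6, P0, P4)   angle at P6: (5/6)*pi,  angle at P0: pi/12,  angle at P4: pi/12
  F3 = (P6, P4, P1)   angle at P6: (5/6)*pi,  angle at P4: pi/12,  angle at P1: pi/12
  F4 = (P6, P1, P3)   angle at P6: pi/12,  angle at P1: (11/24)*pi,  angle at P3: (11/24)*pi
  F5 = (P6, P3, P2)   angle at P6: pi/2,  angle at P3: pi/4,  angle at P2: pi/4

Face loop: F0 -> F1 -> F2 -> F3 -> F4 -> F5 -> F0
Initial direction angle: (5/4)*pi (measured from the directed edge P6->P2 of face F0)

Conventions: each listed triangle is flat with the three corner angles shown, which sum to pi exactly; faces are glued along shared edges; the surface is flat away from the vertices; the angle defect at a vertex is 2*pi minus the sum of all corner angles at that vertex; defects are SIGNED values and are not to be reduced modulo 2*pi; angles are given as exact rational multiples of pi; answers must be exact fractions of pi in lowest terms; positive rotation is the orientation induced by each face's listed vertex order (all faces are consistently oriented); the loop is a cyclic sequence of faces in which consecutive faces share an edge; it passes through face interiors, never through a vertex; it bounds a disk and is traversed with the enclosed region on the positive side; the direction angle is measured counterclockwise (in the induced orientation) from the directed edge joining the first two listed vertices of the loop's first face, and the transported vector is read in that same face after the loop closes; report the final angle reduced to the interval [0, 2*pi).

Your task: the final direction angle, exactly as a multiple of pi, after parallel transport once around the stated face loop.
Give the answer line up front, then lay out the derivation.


Answer: final direction angle = (7/12)*pi

enclosed vertex P6: corner angles sum to (8/3)*pi, defect = 2*pi - (8/3)*pi = (-2/3)*pi
summing the enclosed defects onto the initial angle, mod 2*pi in the induced orientation:
final angle = (5/4)*pi - (2/3)*pi = (7/12)*pi (mod 2*pi)


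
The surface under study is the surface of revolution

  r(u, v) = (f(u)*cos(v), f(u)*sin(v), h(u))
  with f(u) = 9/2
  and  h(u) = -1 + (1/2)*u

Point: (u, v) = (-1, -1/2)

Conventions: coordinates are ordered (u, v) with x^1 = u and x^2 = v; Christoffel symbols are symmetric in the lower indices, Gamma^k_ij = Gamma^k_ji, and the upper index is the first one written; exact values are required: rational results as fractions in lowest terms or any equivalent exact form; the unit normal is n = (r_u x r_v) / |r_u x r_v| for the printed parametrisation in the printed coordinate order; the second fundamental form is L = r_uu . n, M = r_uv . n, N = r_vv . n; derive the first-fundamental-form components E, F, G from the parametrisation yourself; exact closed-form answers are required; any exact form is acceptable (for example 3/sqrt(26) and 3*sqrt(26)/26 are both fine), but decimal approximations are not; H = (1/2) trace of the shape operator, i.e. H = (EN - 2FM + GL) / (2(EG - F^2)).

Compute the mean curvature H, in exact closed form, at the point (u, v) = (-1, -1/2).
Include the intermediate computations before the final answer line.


f = 9/2, f' = 0, f'' = 0, h' = 1/2, h'' = 0
E = 1/4, F = 0, G = 81/4; answer radicand W^2 = 1/4
unnormalised second-form numerators: l = 0, m = 0, n = 9/4; L = l/sqrt(1/4), and similarly M = m/sqrt(W^2), N = n/sqrt(W^2)
H = (E*n - 2*F*m + G*l) / (2*(EG - F^2)*sqrt(W^2)); E*n - 2*F*m + G*l = 9/16, EG - F^2 = 81/16, so H = (1/18)/sqrt(1/4)

Answer: H = 1/9


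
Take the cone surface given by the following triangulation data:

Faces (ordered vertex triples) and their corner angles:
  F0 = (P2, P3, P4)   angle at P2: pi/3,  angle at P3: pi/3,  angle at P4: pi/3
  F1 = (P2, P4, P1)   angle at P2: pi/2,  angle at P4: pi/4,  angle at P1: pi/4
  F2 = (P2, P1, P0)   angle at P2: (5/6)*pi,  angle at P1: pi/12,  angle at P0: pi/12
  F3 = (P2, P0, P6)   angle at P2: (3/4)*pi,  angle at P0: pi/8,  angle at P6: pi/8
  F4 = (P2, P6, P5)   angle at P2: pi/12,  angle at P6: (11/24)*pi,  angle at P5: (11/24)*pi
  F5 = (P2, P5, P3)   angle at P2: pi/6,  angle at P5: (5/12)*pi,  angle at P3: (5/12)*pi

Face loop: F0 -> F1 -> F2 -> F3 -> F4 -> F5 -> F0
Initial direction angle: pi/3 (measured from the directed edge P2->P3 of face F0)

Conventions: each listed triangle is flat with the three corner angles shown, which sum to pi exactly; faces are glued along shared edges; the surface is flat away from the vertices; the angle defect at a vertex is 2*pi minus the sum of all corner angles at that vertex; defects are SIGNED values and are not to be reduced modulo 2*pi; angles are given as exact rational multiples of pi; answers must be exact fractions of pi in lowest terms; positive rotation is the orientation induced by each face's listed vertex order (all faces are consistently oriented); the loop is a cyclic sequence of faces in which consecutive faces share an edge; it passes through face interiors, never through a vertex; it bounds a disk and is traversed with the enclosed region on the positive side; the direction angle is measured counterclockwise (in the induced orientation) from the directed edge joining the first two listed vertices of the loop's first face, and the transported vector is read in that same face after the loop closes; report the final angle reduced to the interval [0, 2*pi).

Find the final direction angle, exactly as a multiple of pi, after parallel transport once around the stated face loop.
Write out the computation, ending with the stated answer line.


enclosed vertex P2: corner angles sum to (8/3)*pi, defect = 2*pi - (8/3)*pi = (-2/3)*pi
summing the enclosed defects onto the initial angle, mod 2*pi in the induced orientation:
final angle = pi/3 - (2/3)*pi = (5/3)*pi (mod 2*pi)

Answer: final direction angle = (5/3)*pi


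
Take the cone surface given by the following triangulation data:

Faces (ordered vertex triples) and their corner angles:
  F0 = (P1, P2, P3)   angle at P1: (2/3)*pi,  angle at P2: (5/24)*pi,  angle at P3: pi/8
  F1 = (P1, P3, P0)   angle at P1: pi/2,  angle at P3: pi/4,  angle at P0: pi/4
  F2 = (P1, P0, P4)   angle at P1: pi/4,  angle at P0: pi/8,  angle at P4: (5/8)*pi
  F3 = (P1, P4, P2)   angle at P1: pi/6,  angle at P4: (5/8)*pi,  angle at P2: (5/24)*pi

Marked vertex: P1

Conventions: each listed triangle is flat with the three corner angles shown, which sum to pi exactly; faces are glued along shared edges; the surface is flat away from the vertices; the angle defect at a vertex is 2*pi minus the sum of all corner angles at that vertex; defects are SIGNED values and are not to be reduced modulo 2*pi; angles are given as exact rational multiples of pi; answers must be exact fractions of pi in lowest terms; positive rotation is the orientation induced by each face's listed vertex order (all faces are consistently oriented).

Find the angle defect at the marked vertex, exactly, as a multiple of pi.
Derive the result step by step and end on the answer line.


Sum of corner angles at P1: (19/12)*pi
defect = 2*pi - (19/12)*pi

Answer: defect(P1) = (5/12)*pi


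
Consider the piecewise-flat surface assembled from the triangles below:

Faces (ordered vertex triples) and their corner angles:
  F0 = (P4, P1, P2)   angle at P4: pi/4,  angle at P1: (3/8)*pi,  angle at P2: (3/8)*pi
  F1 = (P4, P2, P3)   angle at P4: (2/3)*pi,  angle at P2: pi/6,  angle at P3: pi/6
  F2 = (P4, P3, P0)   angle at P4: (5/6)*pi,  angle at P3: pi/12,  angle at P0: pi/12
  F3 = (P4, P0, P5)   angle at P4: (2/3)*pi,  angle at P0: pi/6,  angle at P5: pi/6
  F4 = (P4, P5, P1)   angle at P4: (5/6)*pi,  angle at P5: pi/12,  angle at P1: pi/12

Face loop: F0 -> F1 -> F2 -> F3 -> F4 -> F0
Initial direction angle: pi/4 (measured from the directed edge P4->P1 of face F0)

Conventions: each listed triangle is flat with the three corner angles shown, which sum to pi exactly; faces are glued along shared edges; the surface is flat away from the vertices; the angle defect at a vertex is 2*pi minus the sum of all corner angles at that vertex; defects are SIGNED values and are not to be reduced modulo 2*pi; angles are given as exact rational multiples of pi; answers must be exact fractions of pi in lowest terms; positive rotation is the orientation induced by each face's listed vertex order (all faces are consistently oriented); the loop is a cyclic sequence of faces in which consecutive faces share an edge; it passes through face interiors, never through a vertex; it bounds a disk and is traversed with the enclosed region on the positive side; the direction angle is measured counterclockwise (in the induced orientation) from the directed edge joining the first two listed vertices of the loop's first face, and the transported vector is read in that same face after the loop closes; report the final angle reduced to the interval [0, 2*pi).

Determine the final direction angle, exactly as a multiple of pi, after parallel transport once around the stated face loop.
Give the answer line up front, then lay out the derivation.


Answer: final direction angle = pi

enclosed vertex P4: corner angles sum to (13/4)*pi, defect = 2*pi - (13/4)*pi = (-5/4)*pi
the final direction is the initial angle plus the enclosed defects, taken mod 2*pi in the induced orientation
final angle = pi/4 - (5/4)*pi = pi (mod 2*pi)


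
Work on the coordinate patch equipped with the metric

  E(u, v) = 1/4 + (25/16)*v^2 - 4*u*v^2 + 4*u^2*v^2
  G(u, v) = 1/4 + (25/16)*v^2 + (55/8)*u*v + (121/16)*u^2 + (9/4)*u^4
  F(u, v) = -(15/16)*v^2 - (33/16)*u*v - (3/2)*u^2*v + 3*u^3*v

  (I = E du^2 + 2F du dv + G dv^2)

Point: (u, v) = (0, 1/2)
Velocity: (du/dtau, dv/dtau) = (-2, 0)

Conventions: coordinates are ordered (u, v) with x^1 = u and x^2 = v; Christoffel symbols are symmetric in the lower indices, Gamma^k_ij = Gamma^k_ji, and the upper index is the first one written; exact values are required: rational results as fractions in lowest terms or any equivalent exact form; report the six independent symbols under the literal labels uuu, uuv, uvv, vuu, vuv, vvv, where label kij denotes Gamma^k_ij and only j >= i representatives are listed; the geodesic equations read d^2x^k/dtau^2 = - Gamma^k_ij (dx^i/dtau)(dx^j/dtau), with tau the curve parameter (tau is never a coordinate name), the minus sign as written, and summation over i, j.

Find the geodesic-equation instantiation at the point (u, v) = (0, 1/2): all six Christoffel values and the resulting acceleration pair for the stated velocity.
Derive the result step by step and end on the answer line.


E = 41/64, F = -15/64, G = 41/64 at the point
E_u = -1, E_v = 25/16, F_u = -33/32, F_v = -15/16, G_u = 55/16, G_v = 25/16
EG - F^2 = 91/256;  g^inv = (256/91) * [[41/64, 15/64], [15/64, 41/64]]
first-kind symbols [ij,l] = (1/2)(d_i g_jl + d_j g_il - d_l g_ij): [uu,u] = E_u/2 = -1/2, [uu,v] = F_u - E_v/2 = -29/16, [uv,u] = E_v/2 = 25/32, [uv,v] = G_u/2 = 55/32, [vv,u] = F_v - G_u/2 = -85/32, [vv,v] = G_v/2 = 25/32
Gamma^u_ij = (G*[ij,u] - F*[ij,v])/(EG - F^2), Gamma^v_ij = (E*[ij,v] - F*[ij,u])/(EG - F^2)
Gamma_uuu = -109/52, Gamma_uuv = 925/364, Gamma_uvv = -1555/364, Gamma_vuu = -187/52, Gamma_vuv = 1315/364, Gamma_vvv = -125/364
d^2u/dtau^2 = -(Gamma_uuu*(-2)^2 + 2*Gamma_uuv*(-2)*(0) + Gamma_uvv*(0)^2) = 109/13
d^2v/dtau^2 = -(Gamma_vuu*(-2)^2 + 2*Gamma_vuv*(-2)*(0) + Gamma_vvv*(0)^2) = 187/13

Answer: Gamma_uuu = -109/52, Gamma_uuv = 925/364, Gamma_uvv = -1555/364, Gamma_vuu = -187/52, Gamma_vuv = 1315/364, Gamma_vvv = -125/364; accelerations (d^2u/dtau^2, d^2v/dtau^2) = (109/13, 187/13)


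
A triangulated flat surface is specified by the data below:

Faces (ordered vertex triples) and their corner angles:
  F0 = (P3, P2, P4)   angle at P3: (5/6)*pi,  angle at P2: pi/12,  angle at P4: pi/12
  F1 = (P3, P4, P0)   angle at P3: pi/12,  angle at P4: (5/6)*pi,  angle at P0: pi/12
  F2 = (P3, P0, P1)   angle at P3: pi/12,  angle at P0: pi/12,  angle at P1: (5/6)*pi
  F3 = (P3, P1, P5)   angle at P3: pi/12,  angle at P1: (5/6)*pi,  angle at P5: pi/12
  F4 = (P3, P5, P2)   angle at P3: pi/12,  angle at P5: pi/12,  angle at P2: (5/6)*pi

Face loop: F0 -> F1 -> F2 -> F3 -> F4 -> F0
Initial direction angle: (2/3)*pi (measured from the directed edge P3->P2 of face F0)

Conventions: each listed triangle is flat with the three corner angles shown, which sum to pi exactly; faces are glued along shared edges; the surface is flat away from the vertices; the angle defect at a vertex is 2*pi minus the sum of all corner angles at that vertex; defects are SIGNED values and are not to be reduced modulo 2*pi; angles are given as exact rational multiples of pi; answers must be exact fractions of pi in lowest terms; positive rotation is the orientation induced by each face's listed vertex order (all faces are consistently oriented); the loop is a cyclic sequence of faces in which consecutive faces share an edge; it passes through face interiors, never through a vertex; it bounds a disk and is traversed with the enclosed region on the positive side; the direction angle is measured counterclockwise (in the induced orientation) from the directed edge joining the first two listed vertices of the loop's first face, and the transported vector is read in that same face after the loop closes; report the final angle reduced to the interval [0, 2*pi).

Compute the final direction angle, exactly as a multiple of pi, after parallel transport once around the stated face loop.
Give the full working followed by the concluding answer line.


enclosed vertex P3: corner angles sum to (7/6)*pi, defect = 2*pi - (7/6)*pi = (5/6)*pi
the rotation equals the total enclosed defect, so the final angle is initial + defects (mod 2*pi)
final angle = (2/3)*pi + (5/6)*pi = (3/2)*pi (mod 2*pi)

Answer: final direction angle = (3/2)*pi


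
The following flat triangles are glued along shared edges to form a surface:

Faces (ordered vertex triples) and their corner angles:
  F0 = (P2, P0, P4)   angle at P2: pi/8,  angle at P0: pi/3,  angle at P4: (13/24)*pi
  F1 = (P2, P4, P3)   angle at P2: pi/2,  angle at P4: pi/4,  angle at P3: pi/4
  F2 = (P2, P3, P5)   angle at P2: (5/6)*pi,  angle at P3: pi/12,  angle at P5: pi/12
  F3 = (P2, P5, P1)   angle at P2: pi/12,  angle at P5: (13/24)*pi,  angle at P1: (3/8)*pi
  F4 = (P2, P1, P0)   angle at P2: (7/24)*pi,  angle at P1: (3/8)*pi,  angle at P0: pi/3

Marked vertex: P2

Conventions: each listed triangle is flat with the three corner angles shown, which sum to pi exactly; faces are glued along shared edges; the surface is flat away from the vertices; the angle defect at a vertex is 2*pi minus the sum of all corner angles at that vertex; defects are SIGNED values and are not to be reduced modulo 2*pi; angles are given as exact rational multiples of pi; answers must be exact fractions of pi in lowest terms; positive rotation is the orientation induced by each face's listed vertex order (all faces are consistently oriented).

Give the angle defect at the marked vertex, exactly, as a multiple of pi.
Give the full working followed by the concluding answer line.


Sum of corner angles at P2: (11/6)*pi
defect = 2*pi - (11/6)*pi

Answer: defect(P2) = pi/6


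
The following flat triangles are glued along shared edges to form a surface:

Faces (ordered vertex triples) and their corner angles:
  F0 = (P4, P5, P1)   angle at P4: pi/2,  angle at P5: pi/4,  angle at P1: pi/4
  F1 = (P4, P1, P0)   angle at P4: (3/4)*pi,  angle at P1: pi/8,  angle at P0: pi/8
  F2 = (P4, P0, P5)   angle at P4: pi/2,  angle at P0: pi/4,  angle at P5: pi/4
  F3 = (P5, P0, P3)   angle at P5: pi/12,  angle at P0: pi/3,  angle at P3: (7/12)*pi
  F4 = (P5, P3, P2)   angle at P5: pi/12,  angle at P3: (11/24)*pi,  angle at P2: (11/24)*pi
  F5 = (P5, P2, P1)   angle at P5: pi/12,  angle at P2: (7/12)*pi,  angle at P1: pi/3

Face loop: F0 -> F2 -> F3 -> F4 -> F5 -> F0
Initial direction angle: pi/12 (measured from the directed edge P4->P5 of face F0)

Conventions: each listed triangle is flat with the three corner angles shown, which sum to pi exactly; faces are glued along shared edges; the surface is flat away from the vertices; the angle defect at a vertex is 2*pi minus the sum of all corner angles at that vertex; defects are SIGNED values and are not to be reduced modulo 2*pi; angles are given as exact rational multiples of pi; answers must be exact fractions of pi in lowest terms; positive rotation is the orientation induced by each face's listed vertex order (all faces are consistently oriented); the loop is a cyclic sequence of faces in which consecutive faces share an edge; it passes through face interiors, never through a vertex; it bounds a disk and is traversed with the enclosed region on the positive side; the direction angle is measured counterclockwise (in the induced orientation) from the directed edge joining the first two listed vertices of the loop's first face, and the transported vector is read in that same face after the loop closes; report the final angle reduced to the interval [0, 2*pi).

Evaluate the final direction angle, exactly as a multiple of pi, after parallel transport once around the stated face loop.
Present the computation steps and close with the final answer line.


enclosed vertex P5: corner angles sum to (3/4)*pi, defect = 2*pi - (3/4)*pi = (5/4)*pi
summing the enclosed defects onto the initial angle, mod 2*pi in the induced orientation:
final angle = pi/12 + (5/4)*pi = (4/3)*pi (mod 2*pi)

Answer: final direction angle = (4/3)*pi
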